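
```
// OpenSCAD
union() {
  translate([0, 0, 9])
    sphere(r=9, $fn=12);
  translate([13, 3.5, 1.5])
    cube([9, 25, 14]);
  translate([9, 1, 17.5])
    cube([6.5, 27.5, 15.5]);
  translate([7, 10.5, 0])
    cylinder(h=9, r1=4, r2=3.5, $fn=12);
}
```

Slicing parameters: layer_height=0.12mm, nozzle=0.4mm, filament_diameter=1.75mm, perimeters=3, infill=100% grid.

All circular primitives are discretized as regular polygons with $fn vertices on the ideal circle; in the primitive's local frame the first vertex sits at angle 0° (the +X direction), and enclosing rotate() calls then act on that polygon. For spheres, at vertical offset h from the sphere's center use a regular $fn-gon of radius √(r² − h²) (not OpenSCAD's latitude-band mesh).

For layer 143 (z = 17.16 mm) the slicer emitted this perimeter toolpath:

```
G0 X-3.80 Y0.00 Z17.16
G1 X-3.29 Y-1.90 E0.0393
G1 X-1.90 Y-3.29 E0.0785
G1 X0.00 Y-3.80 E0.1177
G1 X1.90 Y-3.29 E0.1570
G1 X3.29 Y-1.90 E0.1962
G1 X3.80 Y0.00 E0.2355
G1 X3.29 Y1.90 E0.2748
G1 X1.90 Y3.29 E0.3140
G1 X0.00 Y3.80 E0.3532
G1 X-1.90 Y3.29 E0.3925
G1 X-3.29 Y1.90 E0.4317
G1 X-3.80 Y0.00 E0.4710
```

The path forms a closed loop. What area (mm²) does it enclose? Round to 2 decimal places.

43.31 mm²

Apply the shoelace formula to the sequence of (X, Y) vertices; enclosed area = 43.31 mm².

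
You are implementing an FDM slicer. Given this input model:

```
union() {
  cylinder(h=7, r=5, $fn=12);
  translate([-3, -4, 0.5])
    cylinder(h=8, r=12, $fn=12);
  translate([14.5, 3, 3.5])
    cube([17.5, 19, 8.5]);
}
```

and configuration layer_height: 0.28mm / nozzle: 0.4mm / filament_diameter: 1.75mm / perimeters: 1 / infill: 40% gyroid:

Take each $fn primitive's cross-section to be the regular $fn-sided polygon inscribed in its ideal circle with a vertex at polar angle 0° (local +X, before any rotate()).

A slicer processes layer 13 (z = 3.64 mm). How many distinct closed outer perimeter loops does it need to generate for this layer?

2

At z = 3.64 mm: the cylinder: section is a regular 12-gon, circumradius r=5; the r=12 cylinder at (-3, -4) gives a regular 12-gon of circumradius 12 (constant along its height); the cube at (14.5, 3) is present — its section is the full 17.5×19 rectangle; Taking the union: the regions partially overlap (shared area 75.00 mm²), so overlapping operands fuse into one piece — 2 connected regions. The result has 2 disconnected regions.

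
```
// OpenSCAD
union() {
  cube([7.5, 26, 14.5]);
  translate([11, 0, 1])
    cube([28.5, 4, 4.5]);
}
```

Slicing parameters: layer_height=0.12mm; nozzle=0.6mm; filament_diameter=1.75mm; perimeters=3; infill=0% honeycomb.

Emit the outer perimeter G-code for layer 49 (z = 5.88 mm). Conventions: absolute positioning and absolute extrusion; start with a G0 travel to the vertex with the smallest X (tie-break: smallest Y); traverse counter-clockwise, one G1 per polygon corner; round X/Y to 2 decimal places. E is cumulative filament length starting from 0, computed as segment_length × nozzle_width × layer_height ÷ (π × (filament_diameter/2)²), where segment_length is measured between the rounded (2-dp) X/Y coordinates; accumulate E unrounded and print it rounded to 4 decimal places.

G0 X0.00 Y0.00 Z5.88
G1 X7.50 Y0.00 E0.2245
G1 X7.50 Y26.00 E1.0028
G1 X0.00 Y26.00 E1.2273
G1 X0.00 Y0.00 E2.0056

At z = 5.88 mm: the 7.5×26 cube contributes its full rectangle; the cube at (11, 0) is absent (z outside [1, 5.5]); Taking the union: only the 7.5×26 cube is present, so the union is just that shape — 1 connected region. The outline is a single polygon with 4 vertices. Extrusion per mm of travel: 0.6 × 0.12 / (π × 0.875²) = 0.029934. Accumulating E over each segment gives final E = 2.0056.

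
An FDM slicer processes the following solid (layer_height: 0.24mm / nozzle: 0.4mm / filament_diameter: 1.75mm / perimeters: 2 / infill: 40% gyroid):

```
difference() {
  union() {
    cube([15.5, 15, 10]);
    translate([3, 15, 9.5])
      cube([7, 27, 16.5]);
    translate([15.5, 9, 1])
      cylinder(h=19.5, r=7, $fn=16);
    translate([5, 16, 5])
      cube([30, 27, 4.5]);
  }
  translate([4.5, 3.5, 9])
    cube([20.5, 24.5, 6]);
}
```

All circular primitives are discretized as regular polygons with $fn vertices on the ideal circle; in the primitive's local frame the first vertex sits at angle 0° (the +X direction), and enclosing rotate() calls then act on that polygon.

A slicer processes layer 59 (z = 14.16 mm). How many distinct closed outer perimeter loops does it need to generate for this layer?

2

At z = 14.16 mm: the cube does not reach this height (z outside [0, 10]); the cube at (3, 15) (footprint 7×27) is included at this height; the r=7 cylinder at (15.5, 9) gives a regular 16-gon of circumradius 7 (constant along its height); the cube at (5, 16) is not intersected at this z (z outside [5, 9.5]); Taking the union: the 2 present regions are separate (no shared area or edge), so areas and boundary lengths simply add and each stays a separate island — 2 connected regions; the cube at (4.5, 3.5) is present — its section is the full 20.5×24.5 rectangle; After the difference (first − rest): starting from the result so far, the 20.5×24.5 cube at (4.5, 3.5) partially overlaps it — only the 213.50 mm² overlap (of its 502.25 mm²) is removed, clipping the outline — 2 connected regions. The result has 2 disconnected regions.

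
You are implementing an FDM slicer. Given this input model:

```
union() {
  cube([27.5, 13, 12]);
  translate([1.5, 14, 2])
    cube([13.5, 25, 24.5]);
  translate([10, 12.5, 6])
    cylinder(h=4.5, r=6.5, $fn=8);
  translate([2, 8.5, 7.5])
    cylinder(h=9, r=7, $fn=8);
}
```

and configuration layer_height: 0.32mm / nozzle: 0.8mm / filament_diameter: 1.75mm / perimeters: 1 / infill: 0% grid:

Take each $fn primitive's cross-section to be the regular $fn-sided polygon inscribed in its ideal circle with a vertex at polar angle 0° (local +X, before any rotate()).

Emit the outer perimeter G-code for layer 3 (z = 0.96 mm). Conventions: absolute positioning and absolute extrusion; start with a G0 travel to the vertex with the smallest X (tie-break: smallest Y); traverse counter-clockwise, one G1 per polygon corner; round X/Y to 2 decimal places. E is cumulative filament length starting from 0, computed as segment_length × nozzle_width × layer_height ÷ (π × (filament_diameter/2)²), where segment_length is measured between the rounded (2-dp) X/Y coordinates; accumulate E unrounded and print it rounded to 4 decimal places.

G0 X0.00 Y0.00 Z0.96
G1 X27.50 Y0.00 E2.9269
G1 X27.50 Y13.00 E4.3105
G1 X0.00 Y13.00 E7.2374
G1 X0.00 Y0.00 E8.6210

At z = 0.96 mm: the 27.5×13 cube contributes its full rectangle; the cube at (1.5, 14) is not intersected at this z (z outside [2, 26.5]); the cylinder at (10, 12.5) does not reach this height (z outside [6, 10.5]); the cylinder at (2, 8.5) is absent (z outside [7.5, 16.5]); Merging all regions: only the 27.5×13 cube is present, so the union is just that shape — 1 connected region. The outline is a single polygon with 4 vertices. Extrusion per mm of travel: 0.8 × 0.32 / (π × 0.875²) = 0.106432. Accumulating E over each segment gives final E = 8.6210.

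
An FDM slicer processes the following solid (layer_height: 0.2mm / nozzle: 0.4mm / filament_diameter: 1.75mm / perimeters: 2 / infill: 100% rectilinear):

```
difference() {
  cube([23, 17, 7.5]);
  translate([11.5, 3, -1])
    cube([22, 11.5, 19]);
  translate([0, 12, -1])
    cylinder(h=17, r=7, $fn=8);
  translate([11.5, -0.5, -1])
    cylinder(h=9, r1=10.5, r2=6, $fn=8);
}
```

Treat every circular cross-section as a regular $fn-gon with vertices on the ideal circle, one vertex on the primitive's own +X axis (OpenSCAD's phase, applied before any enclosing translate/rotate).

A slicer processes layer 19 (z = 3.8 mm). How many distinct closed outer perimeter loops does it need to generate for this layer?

At z = 3.8 mm: the 23×17 cube contributes its full rectangle; the cube at (11.5, 3) is present — its section is the full 22×11.5 rectangle; the r=7 cylinder at (0, 12) gives a regular 8-gon of circumradius 7 (constant along its height); the cone at (11.5, -0.5) (r1=10.5→r2=6) has section circumradius 8.100 here — a regular 8-gon; Subtracting the remaining from the first: starting from the 23×17 cube, the 22×11.5 cube at (11.5, 3) partially overlaps it — only the 132.25 mm² overlap (of its 253.00 mm²) is removed, clipping the outline; the r=7 cylinder at (0, 12) partially overlaps it — only the 64.47 mm² overlap (of its 138.59 mm²) is removed, clipping the outline; the cone at (11.5, -0.5) partially overlaps it — only the 64.21 mm² overlap (of its 185.57 mm²) is removed, clipping the outline — 2 connected regions. The result has 2 disconnected regions.

2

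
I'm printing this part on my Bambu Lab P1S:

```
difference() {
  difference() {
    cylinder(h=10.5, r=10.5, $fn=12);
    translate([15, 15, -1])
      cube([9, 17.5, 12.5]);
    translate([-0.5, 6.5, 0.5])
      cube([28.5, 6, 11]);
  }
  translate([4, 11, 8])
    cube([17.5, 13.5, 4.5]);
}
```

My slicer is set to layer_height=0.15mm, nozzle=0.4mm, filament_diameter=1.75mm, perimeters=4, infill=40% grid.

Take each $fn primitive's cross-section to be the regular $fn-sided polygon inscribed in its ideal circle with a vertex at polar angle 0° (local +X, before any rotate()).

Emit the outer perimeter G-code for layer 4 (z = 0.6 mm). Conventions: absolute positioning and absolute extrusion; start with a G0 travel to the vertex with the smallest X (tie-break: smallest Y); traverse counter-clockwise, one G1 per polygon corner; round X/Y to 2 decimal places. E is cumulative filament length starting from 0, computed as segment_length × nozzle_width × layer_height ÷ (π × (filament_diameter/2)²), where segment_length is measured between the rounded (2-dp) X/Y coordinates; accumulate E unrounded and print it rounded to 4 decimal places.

At z = 0.6 mm: the cylinder: section is a regular 12-gon, circumradius r=10.5; the cube at (15, 15) (footprint 9×17.5) is included at this height; the 28.5×6 cube at (-0.5, 6.5) contributes its full rectangle; After the difference (first − rest): starting from the r=10.5 cylinder, the 9×17.5 cube at (15, 15) misses the remaining region (no effect); the 28.5×6 cube at (-0.5, 6.5) partially overlaps it — only the 22.64 mm² overlap (of its 171.00 mm²) is removed, clipping the outline — 1 connected region; the cube at (4, 11) does not reach this height (z outside [8, 12.5]); After the difference (first − rest): none of the subtracted shapes is present at this height, so the result so far is unchanged — 1 connected region. The outline is a single polygon with 13 vertices. Extrusion per mm of travel: 0.4 × 0.15 / (π × 0.875²) = 0.024945. Accumulating E over each segment gives final E = 1.6914.

G0 X-10.50 Y0.00 Z0.60
G1 X-9.09 Y-5.25 E0.1356
G1 X-5.25 Y-9.09 E0.2711
G1 X0.00 Y-10.50 E0.4067
G1 X5.25 Y-9.09 E0.5423
G1 X9.09 Y-5.25 E0.6777
G1 X10.50 Y0.00 E0.8133
G1 X9.09 Y5.25 E0.9489
G1 X7.84 Y6.50 E0.9930
G1 X-0.50 Y6.50 E1.2011
G1 X-0.50 Y10.37 E1.2976
G1 X-5.25 Y9.09 E1.4203
G1 X-9.09 Y5.25 E1.5558
G1 X-10.50 Y0.00 E1.6914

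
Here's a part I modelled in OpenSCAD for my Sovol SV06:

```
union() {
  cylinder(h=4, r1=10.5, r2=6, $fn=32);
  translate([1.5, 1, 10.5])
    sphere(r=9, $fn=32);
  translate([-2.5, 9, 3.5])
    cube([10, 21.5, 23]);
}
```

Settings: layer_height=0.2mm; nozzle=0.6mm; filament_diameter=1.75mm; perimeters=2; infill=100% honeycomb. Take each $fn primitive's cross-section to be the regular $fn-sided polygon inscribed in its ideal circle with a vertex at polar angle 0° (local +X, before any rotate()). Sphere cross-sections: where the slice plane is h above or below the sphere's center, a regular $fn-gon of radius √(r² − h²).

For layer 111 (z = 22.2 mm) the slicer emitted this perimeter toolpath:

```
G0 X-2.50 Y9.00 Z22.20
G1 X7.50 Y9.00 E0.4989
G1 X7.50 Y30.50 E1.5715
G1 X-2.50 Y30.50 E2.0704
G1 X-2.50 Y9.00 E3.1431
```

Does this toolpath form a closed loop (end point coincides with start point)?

Start point (G0): (-2.50, 9.00). End point (last G1): the path returns to the start — closed.

yes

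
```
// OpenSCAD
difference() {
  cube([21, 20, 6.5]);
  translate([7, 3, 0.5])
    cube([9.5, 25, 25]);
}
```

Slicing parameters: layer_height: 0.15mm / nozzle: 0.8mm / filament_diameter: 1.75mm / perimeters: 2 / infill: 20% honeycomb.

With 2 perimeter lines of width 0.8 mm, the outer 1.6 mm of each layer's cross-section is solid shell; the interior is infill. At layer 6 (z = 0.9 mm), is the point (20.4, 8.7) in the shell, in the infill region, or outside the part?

At z = 0.9 mm: the cube is present — its section is the full 21×20 rectangle; the 9.5×25 cube at (7, 3) contributes its full rectangle; Taking the first minus the rest: starting from the 21×20 cube, the 9.5×25 cube at (7, 3) partially overlaps it — only the 161.50 mm² overlap (of its 237.50 mm²) is removed, clipping the outline — 1 connected region. Overall, the cross-section is a single solid region. The nearest boundary edge runs (21.00, 20.00)→(21.00, 0.00); distance from the point to it = 0.60 mm. The point is inside the cross-section, 0.60 mm from the nearest boundary — within the 1.6 mm shell band (2 × 0.8).

shell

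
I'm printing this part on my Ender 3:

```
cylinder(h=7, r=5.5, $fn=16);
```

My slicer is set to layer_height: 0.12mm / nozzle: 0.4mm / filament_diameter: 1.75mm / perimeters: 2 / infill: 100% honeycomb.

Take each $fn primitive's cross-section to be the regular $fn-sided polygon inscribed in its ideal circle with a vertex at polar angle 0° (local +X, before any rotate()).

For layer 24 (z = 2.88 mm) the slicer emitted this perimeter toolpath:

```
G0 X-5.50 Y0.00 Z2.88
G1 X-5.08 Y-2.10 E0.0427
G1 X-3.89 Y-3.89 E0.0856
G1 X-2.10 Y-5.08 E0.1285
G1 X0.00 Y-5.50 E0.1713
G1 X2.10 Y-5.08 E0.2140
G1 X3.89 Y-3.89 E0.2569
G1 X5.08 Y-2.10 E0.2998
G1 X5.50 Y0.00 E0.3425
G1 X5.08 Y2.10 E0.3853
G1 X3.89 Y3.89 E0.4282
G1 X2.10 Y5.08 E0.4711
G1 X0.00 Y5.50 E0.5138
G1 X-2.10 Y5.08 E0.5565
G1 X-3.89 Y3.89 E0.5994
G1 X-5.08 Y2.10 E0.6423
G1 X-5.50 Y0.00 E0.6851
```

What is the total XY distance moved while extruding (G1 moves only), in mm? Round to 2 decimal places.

34.33 mm

Sum the Euclidean lengths of each G1 segment: total = 34.33 mm.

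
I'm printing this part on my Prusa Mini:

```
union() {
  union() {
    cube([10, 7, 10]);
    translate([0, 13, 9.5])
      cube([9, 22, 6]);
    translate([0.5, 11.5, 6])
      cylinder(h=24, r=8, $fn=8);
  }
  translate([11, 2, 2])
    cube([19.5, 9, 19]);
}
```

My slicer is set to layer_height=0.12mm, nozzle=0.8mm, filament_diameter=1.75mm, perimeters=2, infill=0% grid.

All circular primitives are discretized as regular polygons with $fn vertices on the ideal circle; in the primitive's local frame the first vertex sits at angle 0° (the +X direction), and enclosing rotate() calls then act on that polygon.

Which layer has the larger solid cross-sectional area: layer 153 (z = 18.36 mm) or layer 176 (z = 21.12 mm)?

Layer 153 (z = 18.36): the cube is not intersected at this z (z outside [0, 10]); the cube at (0, 13) does not reach this height (z outside [9.5, 15.5]); the r=8 cylinder at (0.5, 11.5) gives a regular 8-gon of circumradius 8 (constant along its height) (area = (8/2)·8.000²·sin(360°/8) = 181.02 mm²); Merging all regions: only the r=8 cylinder at (0.5, 11.5) is present, so the union is just that shape — area = 181.02 mm²; the 19.5×9 cube at (11, 2) contributes its full rectangle (area 175.50 mm²); Taking the union: the 2 present regions are separate (no shared area or edge), so areas and boundary lengths simply add and each stays a separate island — area = 356.52 mm². So its area = 356.52 mm². Layer 176 (z = 21.12): the cube does not reach this height (z outside [0, 10]); the cube at (0, 13) does not reach this height (z outside [9.5, 15.5]); the r=8 cylinder at (0.5, 11.5) gives a regular 8-gon of circumradius 8 (constant along its height) (area = (8/2)·8.000²·sin(360°/8) = 181.02 mm²); Combining (union): only the r=8 cylinder at (0.5, 11.5) is present, so the union is just that shape — area = 181.02 mm²; the cube at (11, 2) does not reach this height (z outside [2, 21]); Taking the union: only that combined region is present, so the union is just that shape — area = 181.02 mm². So its area = 181.02 mm². Layer 153 is larger (356.52 vs 181.02 mm²).

layer 153 (z = 18.36 mm)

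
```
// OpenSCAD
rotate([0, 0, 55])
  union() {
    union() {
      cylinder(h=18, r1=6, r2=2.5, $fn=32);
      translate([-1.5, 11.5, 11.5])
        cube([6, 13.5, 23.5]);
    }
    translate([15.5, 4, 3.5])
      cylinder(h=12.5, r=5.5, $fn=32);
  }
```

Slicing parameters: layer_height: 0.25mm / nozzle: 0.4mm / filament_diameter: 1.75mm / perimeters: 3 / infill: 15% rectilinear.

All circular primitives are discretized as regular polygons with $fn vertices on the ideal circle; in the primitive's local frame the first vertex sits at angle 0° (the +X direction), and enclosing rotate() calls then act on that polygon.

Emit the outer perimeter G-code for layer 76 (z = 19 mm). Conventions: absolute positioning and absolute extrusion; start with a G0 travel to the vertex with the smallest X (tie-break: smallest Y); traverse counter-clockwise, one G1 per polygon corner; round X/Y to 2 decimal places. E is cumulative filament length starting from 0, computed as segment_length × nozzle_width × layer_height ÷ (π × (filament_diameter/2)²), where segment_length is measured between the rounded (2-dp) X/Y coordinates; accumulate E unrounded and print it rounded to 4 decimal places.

At z = 19 mm: the cone is absent (z outside [0, 18]); the cube at (-1.5, 11.5) is present — its section is the full 6×13.5 rectangle; Taking the union: only the 6×13.5 cube at (-1.5, 11.5) is present, so the union is just that shape — 1 connected region; the cylinder at (15.5, 4) does not reach this height (z outside [3.5, 16]); Merging all regions: only that combined region is present, so the union is just that shape — 1 connected region; (rotated 55° about Z; rotation is an isometry so areas/perimeters/island counts are preserved). The outline is a single polygon with 4 vertices. Extrusion per mm of travel: 0.4 × 0.25 / (π × 0.875²) = 0.041575. Accumulating E over each segment gives final E = 1.6215.

G0 X-21.34 Y13.11 Z19.00
G1 X-10.28 Y5.37 E0.5612
G1 X-6.84 Y10.28 E0.8105
G1 X-17.90 Y18.03 E1.3720
G1 X-21.34 Y13.11 E1.6215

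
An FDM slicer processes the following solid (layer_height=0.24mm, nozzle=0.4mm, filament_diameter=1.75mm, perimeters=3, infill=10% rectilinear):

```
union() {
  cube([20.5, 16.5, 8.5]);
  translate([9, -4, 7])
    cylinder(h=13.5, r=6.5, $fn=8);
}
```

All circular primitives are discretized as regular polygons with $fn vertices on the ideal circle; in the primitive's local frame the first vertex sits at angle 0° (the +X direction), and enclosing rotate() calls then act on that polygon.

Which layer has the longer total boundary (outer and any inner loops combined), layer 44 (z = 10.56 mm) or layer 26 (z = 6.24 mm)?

layer 26 (z = 6.24 mm)

Layer 44 (z = 10.56): the cube is not intersected at this z (z outside [0, 8.5]); the r=6.5 cylinder at (9, -4) gives a regular 8-gon of circumradius 6.5 (constant along its height) (perimeter = 2·8·6.500·sin(180°/8) = 39.80 mm); Taking the union: only the r=6.5 cylinder at (9, -4) is present, so the union is just that shape — boundary = 39.80 mm. So its perimeter = 39.80 mm. Layer 26 (z = 6.24): the cube (footprint 20.5×16.5) is included at this height (perimeter 74.00 mm); the cylinder at (9, -4) is absent (z outside [7, 20.5]); Merging all regions: only the 20.5×16.5 cube is present, so the union is just that shape — boundary = 74.00 mm. So its perimeter = 74.00 mm. Layer 26 is larger (74.00 vs 39.80 mm).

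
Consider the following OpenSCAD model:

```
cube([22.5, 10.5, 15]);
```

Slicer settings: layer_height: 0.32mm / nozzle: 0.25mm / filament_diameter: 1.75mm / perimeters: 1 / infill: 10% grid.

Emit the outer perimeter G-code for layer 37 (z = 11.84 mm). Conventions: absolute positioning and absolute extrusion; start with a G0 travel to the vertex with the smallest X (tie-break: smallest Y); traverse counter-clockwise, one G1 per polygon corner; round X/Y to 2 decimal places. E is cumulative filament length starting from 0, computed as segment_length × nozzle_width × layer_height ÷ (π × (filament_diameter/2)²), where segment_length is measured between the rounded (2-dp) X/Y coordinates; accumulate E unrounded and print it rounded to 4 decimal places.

At z = 11.84 mm: the cube (footprint 22.5×10.5) is included at this height. The outline is a single polygon with 4 vertices. Extrusion per mm of travel: 0.25 × 0.32 / (π × 0.875²) = 0.033260. Accumulating E over each segment gives final E = 2.1952.

G0 X0.00 Y0.00 Z11.84
G1 X22.50 Y0.00 E0.7484
G1 X22.50 Y10.50 E1.0976
G1 X0.00 Y10.50 E1.8459
G1 X0.00 Y0.00 E2.1952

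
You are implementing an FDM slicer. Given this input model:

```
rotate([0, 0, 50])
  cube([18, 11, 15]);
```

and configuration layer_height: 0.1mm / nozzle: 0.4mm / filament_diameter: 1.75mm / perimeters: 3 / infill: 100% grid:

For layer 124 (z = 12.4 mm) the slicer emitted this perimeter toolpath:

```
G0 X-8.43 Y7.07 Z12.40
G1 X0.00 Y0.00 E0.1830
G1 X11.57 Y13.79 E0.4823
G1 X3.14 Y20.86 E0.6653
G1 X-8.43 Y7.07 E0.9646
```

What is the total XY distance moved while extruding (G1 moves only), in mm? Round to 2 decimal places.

Sum the Euclidean lengths of each G1 segment: total = 58.01 mm.

58.01 mm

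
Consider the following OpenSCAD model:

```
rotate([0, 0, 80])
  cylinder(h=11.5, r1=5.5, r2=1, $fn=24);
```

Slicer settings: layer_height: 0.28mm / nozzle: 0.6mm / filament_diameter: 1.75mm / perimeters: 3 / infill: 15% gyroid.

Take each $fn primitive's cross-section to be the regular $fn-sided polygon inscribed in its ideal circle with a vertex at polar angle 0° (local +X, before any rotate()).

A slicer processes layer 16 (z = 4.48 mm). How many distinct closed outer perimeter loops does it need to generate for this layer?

1

At z = 4.48 mm: the cone contributes a regular 24-gon of circumradius 3.747 (interpolated between r1=5.5 and r2=1 at t=0.390); (rotated 80° about Z; rotation is an isometry so areas/perimeters/island counts are preserved). The result has 1 disconnected region.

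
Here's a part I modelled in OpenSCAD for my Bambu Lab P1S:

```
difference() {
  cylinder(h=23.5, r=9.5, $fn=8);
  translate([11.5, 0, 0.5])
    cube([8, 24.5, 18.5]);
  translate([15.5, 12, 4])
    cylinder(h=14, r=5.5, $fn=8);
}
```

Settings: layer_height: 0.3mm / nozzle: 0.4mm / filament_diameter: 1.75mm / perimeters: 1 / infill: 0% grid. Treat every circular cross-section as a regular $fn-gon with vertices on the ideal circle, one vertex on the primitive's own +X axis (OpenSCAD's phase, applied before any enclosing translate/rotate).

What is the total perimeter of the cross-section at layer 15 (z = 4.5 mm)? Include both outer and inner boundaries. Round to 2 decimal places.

At z = 4.5 mm: the r=9.5 cylinder gives a regular 8-gon of circumradius 9.5 (constant along its height) (perimeter = 2·8·9.500·sin(180°/8) = 58.17 mm); the 8×24.5 cube at (11.5, 0) contributes its full rectangle (perimeter 65.00 mm); the cylinder at (15.5, 12): section is a regular 8-gon, circumradius r=5.5 (perimeter = 2·8·5.500·sin(180°/8) = 33.68 mm); Taking the first minus the rest: starting from the r=9.5 cylinder, the 8×24.5 cube at (11.5, 0) misses the remaining region (no effect); the r=5.5 cylinder at (15.5, 12) misses the remaining region (no effect) — boundary = 58.17 mm. Overall, the cross-section is a single solid region. Total boundary length (outer) = 58.17 mm.

58.17 mm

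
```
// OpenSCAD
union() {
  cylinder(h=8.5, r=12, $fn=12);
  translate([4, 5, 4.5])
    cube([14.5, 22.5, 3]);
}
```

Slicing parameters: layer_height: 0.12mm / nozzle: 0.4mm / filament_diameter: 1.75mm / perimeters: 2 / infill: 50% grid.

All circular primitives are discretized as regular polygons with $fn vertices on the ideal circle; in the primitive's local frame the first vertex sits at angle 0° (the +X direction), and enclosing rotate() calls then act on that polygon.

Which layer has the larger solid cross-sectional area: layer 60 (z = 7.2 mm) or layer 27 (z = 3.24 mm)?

layer 60 (z = 7.2 mm)

Layer 60 (z = 7.2): the r=12 cylinder contributes a regular 12-gon of circumradius 12 (area = (12/2)·12.000²·sin(360°/12) = 432.00 mm²); the cube at (4, 5) (footprint 14.5×22.5) is included at this height (area 326.25 mm²); Combining (union): the regions partially overlap — summed areas 758.25 mm² minus the doubly-counted overlap 25.49 mm² gives 732.76 mm² — area = 732.76 mm². So its area = 732.76 mm². Layer 27 (z = 3.24): the r=12 cylinder contributes a regular 12-gon of circumradius 12 (area = (12/2)·12.000²·sin(360°/12) = 432.00 mm²); the cube at (4, 5) is absent (z outside [4.5, 7.5]); Combining (union): only the r=12 cylinder is present, so the union is just that shape — area = 432.00 mm². So its area = 432.00 mm². Layer 60 is larger (732.76 vs 432.00 mm²).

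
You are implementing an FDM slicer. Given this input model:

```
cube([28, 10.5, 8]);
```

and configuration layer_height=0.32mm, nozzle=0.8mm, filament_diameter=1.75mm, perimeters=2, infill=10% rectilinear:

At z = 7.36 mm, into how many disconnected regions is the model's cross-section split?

At z = 7.36 mm: the cube is present — its section is the full 28×10.5 rectangle. The result has 1 disconnected region.

1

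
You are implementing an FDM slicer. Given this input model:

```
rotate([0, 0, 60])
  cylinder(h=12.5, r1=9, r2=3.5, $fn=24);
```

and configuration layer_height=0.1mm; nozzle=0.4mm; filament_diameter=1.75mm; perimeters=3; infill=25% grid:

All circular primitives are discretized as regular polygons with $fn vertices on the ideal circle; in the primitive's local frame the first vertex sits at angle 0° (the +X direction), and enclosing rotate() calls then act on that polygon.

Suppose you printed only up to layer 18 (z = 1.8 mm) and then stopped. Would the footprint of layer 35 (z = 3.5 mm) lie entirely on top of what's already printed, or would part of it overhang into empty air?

Compare the two slices. At z = 1.8: the cone (r1=9→r2=3.5) has section circumradius 8.208 here — a regular 24-gon (area = (24/2)·8.208²·sin(360°/24) = 209.24 mm²); (whole slice rotated 60° about Z — lengths, areas and connectivity unchanged). At z = 3.5: the cone contributes a regular 24-gon of circumradius 7.460 (interpolated between r1=9 and r2=3.5 at t=0.280) (area = (24/2)·7.460²·sin(360°/24) = 172.84 mm²); (rotated 60° about Z; rotation is an isometry so areas/perimeters/island counts are preserved). Checking containment: the cross-section at z = 3.5 is a subset of the cross-section at z = 1.8.

entirely on top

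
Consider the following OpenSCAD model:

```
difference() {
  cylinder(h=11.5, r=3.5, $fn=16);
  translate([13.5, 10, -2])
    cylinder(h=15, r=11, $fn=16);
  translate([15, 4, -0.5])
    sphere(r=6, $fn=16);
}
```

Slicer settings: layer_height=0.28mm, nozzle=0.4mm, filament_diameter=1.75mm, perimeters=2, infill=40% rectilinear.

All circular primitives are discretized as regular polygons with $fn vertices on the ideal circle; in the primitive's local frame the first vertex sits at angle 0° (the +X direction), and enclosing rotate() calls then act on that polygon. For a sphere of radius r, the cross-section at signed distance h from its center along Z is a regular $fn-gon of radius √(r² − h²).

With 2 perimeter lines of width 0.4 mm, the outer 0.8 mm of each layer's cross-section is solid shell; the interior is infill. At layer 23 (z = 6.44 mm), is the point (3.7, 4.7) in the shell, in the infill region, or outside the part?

outside

At z = 6.44 mm: the r=3.5 cylinder contributes a regular 16-gon of circumradius 3.5; the r=11 cylinder at (13.5, 10) gives a regular 16-gon of circumradius 11 (constant along its height); the sphere at (15, 4) does not reach this height (|z−center|=6.940 > r=6); After the difference (first − rest): starting from the r=3.5 cylinder, the r=11 cylinder at (13.5, 10) misses the remaining region (no effect) — 1 connected region. Overall, the cross-section is a single solid region. The nearest boundary edge runs (1.34, 3.23)→(2.47, 2.47); distance from the point to it = 2.53 mm. The point is not inside any of the regions above, so it lies outside the cross-section (2.53 mm from the nearest boundary).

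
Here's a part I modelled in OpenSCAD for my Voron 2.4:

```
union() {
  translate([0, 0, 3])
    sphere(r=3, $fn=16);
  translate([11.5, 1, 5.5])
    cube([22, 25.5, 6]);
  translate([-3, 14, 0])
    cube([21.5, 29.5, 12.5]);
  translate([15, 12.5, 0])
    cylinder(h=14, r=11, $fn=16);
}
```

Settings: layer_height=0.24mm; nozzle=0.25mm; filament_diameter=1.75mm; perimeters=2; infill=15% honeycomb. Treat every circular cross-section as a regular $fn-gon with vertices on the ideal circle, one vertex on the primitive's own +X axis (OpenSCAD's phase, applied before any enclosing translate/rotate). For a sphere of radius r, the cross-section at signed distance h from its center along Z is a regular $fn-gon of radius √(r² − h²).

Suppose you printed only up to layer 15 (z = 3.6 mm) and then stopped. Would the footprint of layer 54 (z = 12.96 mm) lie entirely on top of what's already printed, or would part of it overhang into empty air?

Compare the two slices. At z = 3.6: the r=3 sphere contributes a regular 16-gon of circumradius √(3²−0.6²) = 2.939 (area = (16/2)·2.939²·sin(360°/16) = 26.45 mm²); the cube at (11.5, 1) does not reach this height (z outside [5.5, 11.5]); the cube at (-3, 14) (footprint 21.5×29.5) is included at this height (area 634.25 mm²); the cylinder at (15, 12.5): section is a regular 16-gon, circumradius r=11 (area = (16/2)·11.000²·sin(360°/16) = 370.44 mm²); Merging all regions: the regions partially overlap — summed areas 1031.14 mm² minus the doubly-counted overlap 108.36 mm² gives 922.77 mm² — area = 922.77 mm². At z = 12.96: the sphere is absent (|z−center|=9.960 > r=3); the cube at (11.5, 1) does not reach this height (z outside [5.5, 11.5]); the cube at (-3, 14) is not intersected at this z (z outside [0, 12.5]); the r=11 cylinder at (15, 12.5) contributes a regular 16-gon of circumradius 11 (area = (16/2)·11.000²·sin(360°/16) = 370.44 mm²); Taking the union: only the r=11 cylinder at (15, 12.5) is present, so the union is just that shape — area = 370.44 mm². Checking containment: the cross-section at z = 12.96 is a subset of the cross-section at z = 3.6.

entirely on top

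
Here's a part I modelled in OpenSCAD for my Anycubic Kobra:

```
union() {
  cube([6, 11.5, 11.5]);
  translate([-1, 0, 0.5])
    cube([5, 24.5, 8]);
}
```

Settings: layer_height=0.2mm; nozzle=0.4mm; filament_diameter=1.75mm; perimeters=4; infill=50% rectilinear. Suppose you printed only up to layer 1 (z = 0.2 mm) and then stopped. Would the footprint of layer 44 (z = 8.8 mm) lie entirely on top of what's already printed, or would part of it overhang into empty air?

entirely on top

Compare the two slices. At z = 0.2: the 6×11.5 cube contributes its full rectangle (area 69.00 mm²); the cube at (-1, 0) is not intersected at this z (z outside [0.5, 8.5]); Taking the union: only the 6×11.5 cube is present, so the union is just that shape — area = 69.00 mm². At z = 8.8: the 6×11.5 cube contributes its full rectangle (area 69.00 mm²); the cube at (-1, 0) is absent (z outside [0.5, 8.5]); Combining (union): only the 6×11.5 cube is present, so the union is just that shape — area = 69.00 mm². Checking containment: the cross-section at z = 8.8 is a subset of the cross-section at z = 0.2.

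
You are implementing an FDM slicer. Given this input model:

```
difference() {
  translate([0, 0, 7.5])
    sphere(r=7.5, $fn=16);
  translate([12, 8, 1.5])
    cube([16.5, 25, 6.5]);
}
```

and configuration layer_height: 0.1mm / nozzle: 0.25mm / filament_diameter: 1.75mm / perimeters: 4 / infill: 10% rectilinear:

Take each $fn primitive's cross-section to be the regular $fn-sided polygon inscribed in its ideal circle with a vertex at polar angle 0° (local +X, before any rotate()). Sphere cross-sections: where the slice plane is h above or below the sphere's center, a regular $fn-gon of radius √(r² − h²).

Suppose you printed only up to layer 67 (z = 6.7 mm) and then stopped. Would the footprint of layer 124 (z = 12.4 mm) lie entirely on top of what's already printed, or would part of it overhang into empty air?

entirely on top

Compare the two slices. At z = 6.7: the r=7.5 sphere contributes a regular 16-gon of circumradius √(7.5²−0.8²) = 7.457 (area = (16/2)·7.457²·sin(360°/16) = 170.25 mm²); the cube at (12, 8) (footprint 16.5×25) is included at this height (area 412.50 mm²); Taking the first minus the rest: starting from the r=7.5 sphere (170.25 mm²), the 16.5×25 cube at (12, 8) misses the remaining region (no effect) — area = 170.25 mm². At z = 12.4: the r=7.5 sphere slices to a regular 16-gon of circumradius 5.678 (√(r²−h²) with h=4.9 from center) (area = (16/2)·5.678²·sin(360°/16) = 98.70 mm²); the cube at (12, 8) is not intersected at this z (z outside [1.5, 8]); Taking the first minus the rest: none of the subtracted shapes is present at this height, so the r=7.5 sphere is unchanged — area = 98.70 mm². Checking containment: the cross-section at z = 12.4 is a subset of the cross-section at z = 6.7.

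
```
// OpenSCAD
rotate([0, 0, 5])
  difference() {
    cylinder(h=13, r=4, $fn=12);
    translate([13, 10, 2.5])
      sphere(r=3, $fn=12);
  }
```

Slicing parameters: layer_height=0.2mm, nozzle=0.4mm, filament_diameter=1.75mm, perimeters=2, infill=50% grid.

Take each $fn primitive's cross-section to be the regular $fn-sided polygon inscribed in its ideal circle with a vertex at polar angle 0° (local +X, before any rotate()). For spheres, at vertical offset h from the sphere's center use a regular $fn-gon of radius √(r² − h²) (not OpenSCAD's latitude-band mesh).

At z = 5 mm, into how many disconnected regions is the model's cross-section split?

At z = 5 mm: the cylinder: section is a regular 12-gon, circumradius r=4; the r=3 sphere at (13, 10) slices to a regular 12-gon of circumradius 1.658 (√(r²−h²) with h=2.5 from center); After the difference (first − rest): starting from the r=4 cylinder, the r=3 sphere at (13, 10) misses the remaining region (no effect) — 1 connected region; (rotated 5° about Z; rotation is an isometry so areas/perimeters/island counts are preserved). The result has 1 disconnected region.

1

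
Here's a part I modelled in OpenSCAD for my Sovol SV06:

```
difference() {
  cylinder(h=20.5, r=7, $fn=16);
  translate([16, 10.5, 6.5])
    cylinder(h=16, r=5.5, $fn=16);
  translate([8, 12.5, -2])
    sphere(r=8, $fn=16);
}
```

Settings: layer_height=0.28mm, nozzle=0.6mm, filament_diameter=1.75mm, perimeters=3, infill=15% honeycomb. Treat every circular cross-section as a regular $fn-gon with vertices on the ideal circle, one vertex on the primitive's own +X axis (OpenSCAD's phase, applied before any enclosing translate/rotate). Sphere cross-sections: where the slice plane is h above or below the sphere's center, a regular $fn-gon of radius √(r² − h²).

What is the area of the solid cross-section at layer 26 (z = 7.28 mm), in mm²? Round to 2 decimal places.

150.01 mm²

At z = 7.28 mm: the r=7 cylinder gives a regular 16-gon of circumradius 7 (constant along its height) (area = (16/2)·7.000²·sin(360°/16) = 150.01 mm²); the cylinder at (16, 10.5): section is a regular 16-gon, circumradius r=5.5 (area = (16/2)·5.500²·sin(360°/16) = 92.61 mm²); the sphere at (8, 12.5) is not intersected at this z (|z−center|=9.280 > r=8); Taking the first minus the rest: starting from the r=7 cylinder (150.01 mm²), the r=5.5 cylinder at (16, 10.5) misses the remaining region (no effect) — area = 150.01 mm². Overall, the cross-section is a single solid region. Net area = 150.01 mm².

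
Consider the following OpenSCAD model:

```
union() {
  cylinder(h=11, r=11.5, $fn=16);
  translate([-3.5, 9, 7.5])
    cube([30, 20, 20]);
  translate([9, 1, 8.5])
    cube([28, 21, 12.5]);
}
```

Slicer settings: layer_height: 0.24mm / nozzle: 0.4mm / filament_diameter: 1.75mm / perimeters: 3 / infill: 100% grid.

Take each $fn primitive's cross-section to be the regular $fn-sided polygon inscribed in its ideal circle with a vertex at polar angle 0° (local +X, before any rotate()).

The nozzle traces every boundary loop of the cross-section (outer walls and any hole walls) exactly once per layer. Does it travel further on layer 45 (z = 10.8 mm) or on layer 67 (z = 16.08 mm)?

Layer 45 (z = 10.8): the r=11.5 cylinder gives a regular 16-gon of circumradius 11.5 (constant along its height) (perimeter = 2·16·11.500·sin(180°/16) = 71.79 mm); the cube at (-3.5, 9) (footprint 30×20) is included at this height (perimeter 100.00 mm); the cube at (9, 1) (footprint 28×21) is included at this height (perimeter 98.00 mm); Merging all regions: the regions partially overlap (shared area 254.73 mm²), so the edge portions inside another operand are dropped and the merged outline is re-measured after clipping — boundary (outer + 1 inner loop) = 171.15 mm. So its perimeter = 171.15 mm. Layer 67 (z = 16.08): the cylinder is absent (z outside [0, 11]); the cube at (-3.5, 9) (footprint 30×20) is included at this height (perimeter 100.00 mm); the 28×21 cube at (9, 1) contributes its full rectangle (perimeter 98.00 mm); Taking the union: the regions partially overlap (shared area 227.50 mm²), so the edge portions inside another operand are dropped and the merged outline is re-measured after clipping — boundary = 137.00 mm. So its perimeter = 137.00 mm. Layer 45 is larger (171.15 vs 137.00 mm).

layer 45 (z = 10.8 mm)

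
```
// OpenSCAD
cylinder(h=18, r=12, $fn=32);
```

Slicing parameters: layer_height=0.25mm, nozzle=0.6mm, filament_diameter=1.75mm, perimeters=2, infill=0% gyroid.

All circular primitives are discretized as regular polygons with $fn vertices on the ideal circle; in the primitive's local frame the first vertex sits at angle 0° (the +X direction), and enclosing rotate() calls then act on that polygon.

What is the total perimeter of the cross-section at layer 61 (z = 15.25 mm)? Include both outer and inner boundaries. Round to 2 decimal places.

At z = 15.25 mm: the r=12 cylinder gives a regular 32-gon of circumradius 12 (constant along its height) (perimeter = 2·32·12.000·sin(180°/32) = 75.28 mm). Overall, the cross-section is a single solid region. Total boundary length (outer) = 75.28 mm.

75.28 mm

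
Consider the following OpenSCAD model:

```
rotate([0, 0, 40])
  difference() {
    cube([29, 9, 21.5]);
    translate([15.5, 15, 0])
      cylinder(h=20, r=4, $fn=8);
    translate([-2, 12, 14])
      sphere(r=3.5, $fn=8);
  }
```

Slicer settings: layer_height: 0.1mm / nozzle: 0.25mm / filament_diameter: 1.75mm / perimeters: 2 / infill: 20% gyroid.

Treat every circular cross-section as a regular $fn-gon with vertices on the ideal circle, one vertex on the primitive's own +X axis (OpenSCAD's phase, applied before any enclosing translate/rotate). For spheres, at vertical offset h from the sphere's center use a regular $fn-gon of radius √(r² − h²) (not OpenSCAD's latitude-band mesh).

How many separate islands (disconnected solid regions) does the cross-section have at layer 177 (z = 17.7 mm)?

At z = 17.7 mm: the cube is present — its section is the full 29×9 rectangle; the r=4 cylinder at (15.5, 15) gives a regular 8-gon of circumradius 4 (constant along its height); the sphere at (-2, 12) is absent (|z−center|=3.700 > r=3.5); Taking the first minus the rest: starting from the 29×9 cube, the r=4 cylinder at (15.5, 15) misses the remaining region (no effect) — 1 connected region; (rotated 40° about Z; rotation is an isometry so areas/perimeters/island counts are preserved). Overall, the cross-section is a single solid region. Island count = 1.

1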